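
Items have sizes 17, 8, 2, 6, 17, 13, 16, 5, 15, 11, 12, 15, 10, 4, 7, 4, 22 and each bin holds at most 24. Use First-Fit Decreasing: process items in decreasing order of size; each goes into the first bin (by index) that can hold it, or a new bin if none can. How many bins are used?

Sorted descending: 22, 17, 17, 16, 15, 15, 13, 12, 11, 10, 8, 7, 6, 5, 4, 4, 2.
22 → bin 1 (remaining 2)
17 → bin 2 (remaining 7)
17 → bin 3 (remaining 7)
16 → bin 4 (remaining 8)
15 → bin 5 (remaining 9)
15 → bin 6 (remaining 9)
13 → bin 7 (remaining 11)
12 → bin 8 (remaining 12)
11 → bin 7 (remaining 0)
10 → bin 8 (remaining 2)
8 → bin 4 (remaining 0)
7 → bin 2 (remaining 0)
6 → bin 3 (remaining 1)
5 → bin 5 (remaining 4)
4 → bin 5 (remaining 0)
4 → bin 6 (remaining 5)
2 → bin 1 (remaining 0)

8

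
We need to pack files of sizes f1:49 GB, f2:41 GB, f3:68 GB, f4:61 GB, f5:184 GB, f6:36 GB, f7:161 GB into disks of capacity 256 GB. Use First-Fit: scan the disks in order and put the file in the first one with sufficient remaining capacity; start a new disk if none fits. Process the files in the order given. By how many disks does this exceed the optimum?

0

First-Fit: [49,41,68,61,36] [184] [161] → 3 disks.
Total size 600 GB; any packing needs at least ⌈600/256⌉ = 3 disks.
So 3 is already optimal.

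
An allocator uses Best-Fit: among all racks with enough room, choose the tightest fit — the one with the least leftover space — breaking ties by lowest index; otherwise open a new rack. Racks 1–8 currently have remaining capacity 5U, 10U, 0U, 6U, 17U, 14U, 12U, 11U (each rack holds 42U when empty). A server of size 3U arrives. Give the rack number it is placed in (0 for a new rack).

1

Racks with room: rack 1 (5U), rack 2 (10U), rack 4 (6U), rack 5 (17U), rack 6 (14U), rack 7 (12U), rack 8 (11U).
Tightest fit is rack 1 with 5U free.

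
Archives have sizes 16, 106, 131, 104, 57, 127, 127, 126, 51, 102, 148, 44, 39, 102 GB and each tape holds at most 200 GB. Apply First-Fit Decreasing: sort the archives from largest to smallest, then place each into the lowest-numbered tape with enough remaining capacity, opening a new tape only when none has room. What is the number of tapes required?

9 tapes

Sorted descending: 148, 131, 127, 127, 126, 106, 104, 102, 102, 57, 51, 44, 39, 16.
148 GB → tape 1 (remaining 52 GB)
131 GB → tape 2 (remaining 69 GB)
127 GB → tape 3 (remaining 73 GB)
127 GB → tape 4 (remaining 73 GB)
126 GB → tape 5 (remaining 74 GB)
106 GB → tape 6 (remaining 94 GB)
104 GB → tape 7 (remaining 96 GB)
102 GB → tape 8 (remaining 98 GB)
102 GB → tape 9 (remaining 98 GB)
57 GB → tape 2 (remaining 12 GB)
51 GB → tape 1 (remaining 1 GB)
44 GB → tape 3 (remaining 29 GB)
39 GB → tape 4 (remaining 34 GB)
16 GB → tape 3 (remaining 13 GB)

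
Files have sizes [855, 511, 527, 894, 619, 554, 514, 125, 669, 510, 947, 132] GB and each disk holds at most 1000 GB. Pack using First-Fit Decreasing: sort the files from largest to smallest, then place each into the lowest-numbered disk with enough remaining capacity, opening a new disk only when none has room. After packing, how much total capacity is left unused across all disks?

Sorted descending: 947, 894, 855, 669, 619, 554, 527, 514, 511, 510, 132, 125.
Put 947 GB in disk 1; 53 GB remain.
Put 894 GB in disk 2; 106 GB remain.
Put 855 GB in disk 3; 145 GB remain.
Put 669 GB in disk 4; 331 GB remain.
Put 619 GB in disk 5; 381 GB remain.
Put 554 GB in disk 6; 446 GB remain.
Put 527 GB in disk 7; 473 GB remain.
Put 514 GB in disk 8; 486 GB remain.
Put 511 GB in disk 9; 489 GB remain.
Put 510 GB in disk 10; 490 GB remain.
Put 132 GB in disk 3; 13 GB remain.
Put 125 GB in disk 4; 206 GB remain.
10 disks × 1000 GB = 10000 GB; used 6857 GB; unused 3143 GB.

3143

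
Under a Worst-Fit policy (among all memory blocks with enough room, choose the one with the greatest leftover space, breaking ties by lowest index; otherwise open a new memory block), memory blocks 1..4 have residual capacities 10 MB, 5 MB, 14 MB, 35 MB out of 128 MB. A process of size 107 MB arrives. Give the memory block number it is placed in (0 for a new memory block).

No memory block has ≥ 107 MB free, so a new memory block is opened.

0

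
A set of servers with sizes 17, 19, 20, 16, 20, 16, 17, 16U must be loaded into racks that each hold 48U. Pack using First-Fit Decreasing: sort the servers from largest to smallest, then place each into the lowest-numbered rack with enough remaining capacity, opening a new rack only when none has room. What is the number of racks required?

4

Sorted descending: 20, 20, 19, 17, 17, 16, 16, 16.
20U → rack 1 (remaining 28U)
20U → rack 1 (remaining 8U)
19U → rack 2 (remaining 29U)
17U → rack 2 (remaining 12U)
17U → rack 3 (remaining 31U)
16U → rack 3 (remaining 15U)
16U → rack 4 (remaining 32U)
16U → rack 4 (remaining 16U)
Final racks: [20,20] [19,17] [17,16] [16,16].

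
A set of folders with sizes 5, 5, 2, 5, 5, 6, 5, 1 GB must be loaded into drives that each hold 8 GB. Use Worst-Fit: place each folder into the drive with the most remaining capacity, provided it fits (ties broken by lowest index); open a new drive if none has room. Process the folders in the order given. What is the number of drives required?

6

5 GB → drive 1 (remaining 3 GB)
5 GB → drive 2 (remaining 3 GB)
2 GB → drive 1 (remaining 1 GB)
5 GB → drive 3 (remaining 3 GB)
5 GB → drive 4 (remaining 3 GB)
6 GB → drive 5 (remaining 2 GB)
5 GB → drive 6 (remaining 3 GB)
1 GB → drive 2 (remaining 2 GB)
Final drives: [5,2] [5,1] [5] [5] [6] [5].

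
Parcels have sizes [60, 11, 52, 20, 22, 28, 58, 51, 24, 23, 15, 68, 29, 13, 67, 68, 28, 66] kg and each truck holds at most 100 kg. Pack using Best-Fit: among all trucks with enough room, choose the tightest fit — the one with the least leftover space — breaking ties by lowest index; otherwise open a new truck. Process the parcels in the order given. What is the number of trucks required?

truck 1: place 60 kg, 40 kg left
truck 1: place 11 kg, 29 kg left
truck 2: place 52 kg, 48 kg left
truck 1: place 20 kg, 9 kg left
truck 2: place 22 kg, 26 kg left
truck 3: place 28 kg, 72 kg left
truck 3: place 58 kg, 14 kg left
truck 4: place 51 kg, 49 kg left
truck 2: place 24 kg, 2 kg left
truck 4: place 23 kg, 26 kg left
truck 4: place 15 kg, 11 kg left
truck 5: place 68 kg, 32 kg left
truck 5: place 29 kg, 3 kg left
truck 3: place 13 kg, 1 kg left
truck 6: place 67 kg, 33 kg left
truck 7: place 68 kg, 32 kg left
truck 7: place 28 kg, 4 kg left
truck 8: place 66 kg, 34 kg left
Final trucks: [60,11,20] [52,22,24] [28,58,13] [51,23,15] [68,29] [67] [68,28] [66].

8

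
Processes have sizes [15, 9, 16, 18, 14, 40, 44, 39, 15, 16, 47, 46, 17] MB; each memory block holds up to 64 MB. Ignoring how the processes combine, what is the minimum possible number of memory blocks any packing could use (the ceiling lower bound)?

Total size = 15 + 9 + 16 + 18 + 14 + 40 + 44 + 39 + 15 + 16 + 47 + 46 + 17 = 336 MB.
⌈336 / 64⌉ = 6.

6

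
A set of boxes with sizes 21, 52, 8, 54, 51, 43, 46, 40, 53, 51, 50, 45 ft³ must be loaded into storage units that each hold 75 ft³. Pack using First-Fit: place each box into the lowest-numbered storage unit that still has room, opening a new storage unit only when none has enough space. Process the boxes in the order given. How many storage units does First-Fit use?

21 ft³ → storage unit 1 (remaining 54 ft³)
52 ft³ → storage unit 1 (remaining 2 ft³)
8 ft³ → storage unit 2 (remaining 67 ft³)
54 ft³ → storage unit 2 (remaining 13 ft³)
51 ft³ → storage unit 3 (remaining 24 ft³)
43 ft³ → storage unit 4 (remaining 32 ft³)
46 ft³ → storage unit 5 (remaining 29 ft³)
40 ft³ → storage unit 6 (remaining 35 ft³)
53 ft³ → storage unit 7 (remaining 22 ft³)
51 ft³ → storage unit 8 (remaining 24 ft³)
50 ft³ → storage unit 9 (remaining 25 ft³)
45 ft³ → storage unit 10 (remaining 30 ft³)

10 storage units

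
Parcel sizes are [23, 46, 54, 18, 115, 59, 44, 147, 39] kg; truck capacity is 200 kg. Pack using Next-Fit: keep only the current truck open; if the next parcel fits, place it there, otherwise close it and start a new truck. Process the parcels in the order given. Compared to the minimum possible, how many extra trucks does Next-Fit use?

1

Next-Fit: [23,46,54,18] [115,59] [44,147] [39] → 4 trucks.
Total size 545 kg; any packing needs at least ⌈545/200⌉ = 3 trucks.
An optimal packing achieves that bound: [147,46] [115,59,23] [54,44,39,18] → 3 trucks.
Excess: 4 − 3 = 1.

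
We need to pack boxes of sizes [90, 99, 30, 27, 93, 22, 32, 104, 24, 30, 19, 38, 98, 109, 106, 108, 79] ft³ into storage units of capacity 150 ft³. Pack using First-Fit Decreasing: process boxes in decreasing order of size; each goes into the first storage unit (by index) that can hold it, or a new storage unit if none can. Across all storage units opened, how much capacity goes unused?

Sorted descending: 109, 108, 106, 104, 99, 98, 93, 90, 79, 38, 32, 30, 30, 27, 24, 22, 19.
storage unit 1: place 109 ft³, 41 ft³ left
storage unit 2: place 108 ft³, 42 ft³ left
storage unit 3: place 106 ft³, 44 ft³ left
storage unit 4: place 104 ft³, 46 ft³ left
storage unit 5: place 99 ft³, 51 ft³ left
storage unit 6: place 98 ft³, 52 ft³ left
storage unit 7: place 93 ft³, 57 ft³ left
storage unit 8: place 90 ft³, 60 ft³ left
storage unit 9: place 79 ft³, 71 ft³ left
storage unit 1: place 38 ft³, 3 ft³ left
storage unit 2: place 32 ft³, 10 ft³ left
storage unit 3: place 30 ft³, 14 ft³ left
storage unit 4: place 30 ft³, 16 ft³ left
storage unit 5: place 27 ft³, 24 ft³ left
storage unit 5: place 24 ft³, 0 ft³ left
storage unit 6: place 22 ft³, 30 ft³ left
storage unit 6: place 19 ft³, 11 ft³ left
9 storage units × 150 ft³ = 1350 ft³; used 1108 ft³; unused 242 ft³.

242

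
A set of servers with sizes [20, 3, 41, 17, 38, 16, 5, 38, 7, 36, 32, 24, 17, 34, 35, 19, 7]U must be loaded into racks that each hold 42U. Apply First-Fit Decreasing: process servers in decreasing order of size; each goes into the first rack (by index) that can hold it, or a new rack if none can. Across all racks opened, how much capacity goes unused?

Sorted descending: 41, 38, 38, 36, 35, 34, 32, 24, 20, 19, 17, 17, 16, 7, 7, 5, 3.
Put 41U in rack 1; 1U remain.
Put 38U in rack 2; 4U remain.
Put 38U in rack 3; 4U remain.
Put 36U in rack 4; 6U remain.
Put 35U in rack 5; 7U remain.
Put 34U in rack 6; 8U remain.
Put 32U in rack 7; 10U remain.
Put 24U in rack 8; 18U remain.
Put 20U in rack 9; 22U remain.
Put 19U in rack 9; 3U remain.
Put 17U in rack 8; 1U remain.
Put 17U in rack 10; 25U remain.
Put 16U in rack 10; 9U remain.
Put 7U in rack 5; 0U remain.
Put 7U in rack 6; 1U remain.
Put 5U in rack 4; 1U remain.
Put 3U in rack 2; 1U remain.
10 racks × 42U = 420U; used 389U; unused 31U.

31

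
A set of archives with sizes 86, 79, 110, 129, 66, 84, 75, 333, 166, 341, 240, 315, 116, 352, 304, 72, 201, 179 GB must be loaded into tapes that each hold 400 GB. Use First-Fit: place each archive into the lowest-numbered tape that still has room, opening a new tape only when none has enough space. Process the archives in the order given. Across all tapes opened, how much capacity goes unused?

752

86 GB → tape 1 (remaining 314 GB)
79 GB → tape 1 (remaining 235 GB)
110 GB → tape 1 (remaining 125 GB)
129 GB → tape 2 (remaining 271 GB)
66 GB → tape 1 (remaining 59 GB)
84 GB → tape 2 (remaining 187 GB)
75 GB → tape 2 (remaining 112 GB)
333 GB → tape 3 (remaining 67 GB)
166 GB → tape 4 (remaining 234 GB)
341 GB → tape 5 (remaining 59 GB)
240 GB → tape 6 (remaining 160 GB)
315 GB → tape 7 (remaining 85 GB)
116 GB → tape 4 (remaining 118 GB)
352 GB → tape 8 (remaining 48 GB)
304 GB → tape 9 (remaining 96 GB)
72 GB → tape 2 (remaining 40 GB)
201 GB → tape 10 (remaining 199 GB)
179 GB → tape 10 (remaining 20 GB)
10 tapes × 400 GB = 4000 GB; used 3248 GB; unused 752 GB.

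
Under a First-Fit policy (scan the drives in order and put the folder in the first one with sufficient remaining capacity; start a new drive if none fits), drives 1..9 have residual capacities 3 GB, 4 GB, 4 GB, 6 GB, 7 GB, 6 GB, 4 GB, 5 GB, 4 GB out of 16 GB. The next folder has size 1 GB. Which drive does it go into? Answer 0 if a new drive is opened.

1

Drives with room: drive 1 (3 GB), drive 2 (4 GB), drive 3 (4 GB), drive 4 (6 GB), drive 5 (7 GB), drive 6 (6 GB), drive 7 (4 GB), drive 8 (5 GB), drive 9 (4 GB).
The first with room is drive 1.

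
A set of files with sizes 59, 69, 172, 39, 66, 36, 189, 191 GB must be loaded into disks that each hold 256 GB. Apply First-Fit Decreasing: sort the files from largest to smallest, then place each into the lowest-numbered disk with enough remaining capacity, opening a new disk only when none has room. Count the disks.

Sorted descending: 191, 189, 172, 69, 66, 59, 39, 36.
Put 191 GB in disk 1; 65 GB remain.
Put 189 GB in disk 2; 67 GB remain.
Put 172 GB in disk 3; 84 GB remain.
Put 69 GB in disk 3; 15 GB remain.
Put 66 GB in disk 2; 1 GB remain.
Put 59 GB in disk 1; 6 GB remain.
Put 39 GB in disk 4; 217 GB remain.
Put 36 GB in disk 4; 181 GB remain.

4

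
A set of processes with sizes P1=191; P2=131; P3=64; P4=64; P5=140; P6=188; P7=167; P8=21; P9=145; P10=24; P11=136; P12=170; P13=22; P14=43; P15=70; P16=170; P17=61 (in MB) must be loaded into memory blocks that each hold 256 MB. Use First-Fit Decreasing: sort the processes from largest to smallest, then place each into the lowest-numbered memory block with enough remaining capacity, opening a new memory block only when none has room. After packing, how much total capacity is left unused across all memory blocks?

497

Sorted descending: 191, 188, 170, 170, 167, 145, 140, 136, 131, 70, 64, 64, 61, 43, 24, 22, 21.
191 MB → memory block 1 (remaining 65 MB)
188 MB → memory block 2 (remaining 68 MB)
170 MB → memory block 3 (remaining 86 MB)
170 MB → memory block 4 (remaining 86 MB)
167 MB → memory block 5 (remaining 89 MB)
145 MB → memory block 6 (remaining 111 MB)
140 MB → memory block 7 (remaining 116 MB)
136 MB → memory block 8 (remaining 120 MB)
131 MB → memory block 9 (remaining 125 MB)
70 MB → memory block 3 (remaining 16 MB)
64 MB → memory block 1 (remaining 1 MB)
64 MB → memory block 2 (remaining 4 MB)
61 MB → memory block 4 (remaining 25 MB)
43 MB → memory block 5 (remaining 46 MB)
24 MB → memory block 4 (remaining 1 MB)
22 MB → memory block 5 (remaining 24 MB)
21 MB → memory block 5 (remaining 3 MB)
9 memory blocks × 256 MB = 2304 MB; used 1807 MB; unused 497 MB.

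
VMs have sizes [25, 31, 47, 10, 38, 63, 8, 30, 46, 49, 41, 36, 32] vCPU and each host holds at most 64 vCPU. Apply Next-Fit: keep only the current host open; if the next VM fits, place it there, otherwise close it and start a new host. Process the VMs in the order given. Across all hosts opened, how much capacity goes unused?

184

host 1: place 25 vCPU, 39 vCPU left
host 1: place 31 vCPU, 8 vCPU left
host 2: place 47 vCPU, 17 vCPU left
host 2: place 10 vCPU, 7 vCPU left
host 3: place 38 vCPU, 26 vCPU left
host 4: place 63 vCPU, 1 vCPU left
host 5: place 8 vCPU, 56 vCPU left
host 5: place 30 vCPU, 26 vCPU left
host 6: place 46 vCPU, 18 vCPU left
host 7: place 49 vCPU, 15 vCPU left
host 8: place 41 vCPU, 23 vCPU left
host 9: place 36 vCPU, 28 vCPU left
host 10: place 32 vCPU, 32 vCPU left
10 hosts × 64 vCPU = 640 vCPU; used 456 vCPU; unused 184 vCPU.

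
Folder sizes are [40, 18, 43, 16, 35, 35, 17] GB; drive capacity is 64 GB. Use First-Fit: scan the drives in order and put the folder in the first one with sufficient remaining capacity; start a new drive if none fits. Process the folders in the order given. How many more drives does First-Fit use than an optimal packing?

First-Fit: [40,18] [43,16] [35,17] [35] → 4 drives.
Total size 204 GB; any packing needs at least ⌈204/64⌉ = 4 drives.
So 4 is already optimal.

0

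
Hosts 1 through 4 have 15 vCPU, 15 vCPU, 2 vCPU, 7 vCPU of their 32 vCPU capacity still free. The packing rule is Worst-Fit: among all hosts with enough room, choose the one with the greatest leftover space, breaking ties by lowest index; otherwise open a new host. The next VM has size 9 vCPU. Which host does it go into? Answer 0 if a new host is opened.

Hosts with room: host 1 (15 vCPU), host 2 (15 vCPU).
Most room is host 1 with 15 vCPU free.

1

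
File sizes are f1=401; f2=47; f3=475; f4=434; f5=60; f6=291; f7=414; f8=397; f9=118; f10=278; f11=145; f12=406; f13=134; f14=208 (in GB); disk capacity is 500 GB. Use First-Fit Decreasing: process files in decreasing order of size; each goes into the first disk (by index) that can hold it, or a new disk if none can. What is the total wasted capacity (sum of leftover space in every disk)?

692

Sorted descending: 475, 434, 414, 406, 401, 397, 291, 278, 208, 145, 134, 118, 60, 47.
Put 475 GB in disk 1; 25 GB remain.
Put 434 GB in disk 2; 66 GB remain.
Put 414 GB in disk 3; 86 GB remain.
Put 406 GB in disk 4; 94 GB remain.
Put 401 GB in disk 5; 99 GB remain.
Put 397 GB in disk 6; 103 GB remain.
Put 291 GB in disk 7; 209 GB remain.
Put 278 GB in disk 8; 222 GB remain.
Put 208 GB in disk 7; 1 GB remain.
Put 145 GB in disk 8; 77 GB remain.
Put 134 GB in disk 9; 366 GB remain.
Put 118 GB in disk 9; 248 GB remain.
Put 60 GB in disk 2; 6 GB remain.
Put 47 GB in disk 3; 39 GB remain.
9 disks × 500 GB = 4500 GB; used 3808 GB; unused 692 GB.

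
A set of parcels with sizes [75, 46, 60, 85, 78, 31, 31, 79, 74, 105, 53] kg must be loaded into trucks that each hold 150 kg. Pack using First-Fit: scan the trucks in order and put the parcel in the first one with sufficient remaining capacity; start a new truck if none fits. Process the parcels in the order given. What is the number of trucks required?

6 trucks

truck 1: place 75 kg, 75 kg left
truck 1: place 46 kg, 29 kg left
truck 2: place 60 kg, 90 kg left
truck 2: place 85 kg, 5 kg left
truck 3: place 78 kg, 72 kg left
truck 3: place 31 kg, 41 kg left
truck 3: place 31 kg, 10 kg left
truck 4: place 79 kg, 71 kg left
truck 5: place 74 kg, 76 kg left
truck 6: place 105 kg, 45 kg left
truck 4: place 53 kg, 18 kg left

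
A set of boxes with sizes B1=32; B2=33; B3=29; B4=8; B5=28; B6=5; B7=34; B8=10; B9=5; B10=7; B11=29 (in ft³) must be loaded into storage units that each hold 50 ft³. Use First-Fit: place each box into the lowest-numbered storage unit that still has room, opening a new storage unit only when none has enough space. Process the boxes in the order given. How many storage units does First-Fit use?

B1 (32 ft³) → storage unit 1 (remaining 18 ft³)
B2 (33 ft³) → storage unit 2 (remaining 17 ft³)
B3 (29 ft³) → storage unit 3 (remaining 21 ft³)
B4 (8 ft³) → storage unit 1 (remaining 10 ft³)
B5 (28 ft³) → storage unit 4 (remaining 22 ft³)
B6 (5 ft³) → storage unit 1 (remaining 5 ft³)
B7 (34 ft³) → storage unit 5 (remaining 16 ft³)
B8 (10 ft³) → storage unit 2 (remaining 7 ft³)
B9 (5 ft³) → storage unit 1 (remaining 0 ft³)
B10 (7 ft³) → storage unit 2 (remaining 0 ft³)
B11 (29 ft³) → storage unit 6 (remaining 21 ft³)
Final storage units: [32,8,5,5] [33,10,7] [29] [28] [34] [29].

6 storage units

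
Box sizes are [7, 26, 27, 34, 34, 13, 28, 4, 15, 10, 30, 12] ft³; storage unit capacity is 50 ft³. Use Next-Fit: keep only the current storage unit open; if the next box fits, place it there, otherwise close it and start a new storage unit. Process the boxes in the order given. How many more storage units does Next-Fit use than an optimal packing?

1

Next-Fit: [7,26] [27] [34] [34,13] [28,4,15] [10,30] [12] → 7 storage units.
6 boxes exceed 25 ft³ (half the capacity), and no two of those can share a storage unit, so at least 6 storage units are needed.
An optimal packing achieves that bound: [34,15] [34,13] [30,12,7] [28,10,4] [27] [26] → 6 storage units.
Excess: 7 − 6 = 1.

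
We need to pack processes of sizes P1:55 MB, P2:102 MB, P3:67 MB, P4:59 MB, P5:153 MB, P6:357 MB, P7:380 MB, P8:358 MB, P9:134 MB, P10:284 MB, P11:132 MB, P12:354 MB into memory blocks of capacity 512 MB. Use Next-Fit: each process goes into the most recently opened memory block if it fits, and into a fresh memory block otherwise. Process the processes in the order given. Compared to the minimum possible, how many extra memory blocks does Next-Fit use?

1

Next-Fit: [55,102,67,59,153] [357] [380] [358,134] [284,132] [354] → 6 memory blocks.
Total size 2435 MB; any packing needs at least ⌈2435/512⌉ = 5 memory blocks.
An optimal packing achieves that bound: [380,132] [358,153] [357,134] [354,102,55] [284,67,59] → 5 memory blocks.
Excess: 6 − 5 = 1.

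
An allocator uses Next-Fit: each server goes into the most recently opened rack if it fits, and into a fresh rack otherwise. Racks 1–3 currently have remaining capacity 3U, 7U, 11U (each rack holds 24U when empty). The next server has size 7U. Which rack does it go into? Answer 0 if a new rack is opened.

3

Next-Fit only looks at rack 3, which has 11U free.
7U fits there.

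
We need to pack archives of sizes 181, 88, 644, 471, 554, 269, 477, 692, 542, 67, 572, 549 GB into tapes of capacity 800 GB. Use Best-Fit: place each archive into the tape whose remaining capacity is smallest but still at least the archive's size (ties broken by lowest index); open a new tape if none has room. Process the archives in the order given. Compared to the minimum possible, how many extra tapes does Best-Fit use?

Best-Fit: [181,88,471] [644] [554] [269,477] [692,67] [542] [572] [549] → 8 tapes.
8 archives exceed 400 GB (half the capacity), and no two of those can share a tape, so at least 8 tapes are needed.
So 8 is already optimal.

0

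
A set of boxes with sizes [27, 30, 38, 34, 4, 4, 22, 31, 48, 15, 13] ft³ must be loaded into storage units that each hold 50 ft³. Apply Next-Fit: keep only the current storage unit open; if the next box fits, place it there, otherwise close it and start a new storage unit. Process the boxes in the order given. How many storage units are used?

8

storage unit 1: place 27 ft³, 23 ft³ left
storage unit 2: place 30 ft³, 20 ft³ left
storage unit 3: place 38 ft³, 12 ft³ left
storage unit 4: place 34 ft³, 16 ft³ left
storage unit 4: place 4 ft³, 12 ft³ left
storage unit 4: place 4 ft³, 8 ft³ left
storage unit 5: place 22 ft³, 28 ft³ left
storage unit 6: place 31 ft³, 19 ft³ left
storage unit 7: place 48 ft³, 2 ft³ left
storage unit 8: place 15 ft³, 35 ft³ left
storage unit 8: place 13 ft³, 22 ft³ left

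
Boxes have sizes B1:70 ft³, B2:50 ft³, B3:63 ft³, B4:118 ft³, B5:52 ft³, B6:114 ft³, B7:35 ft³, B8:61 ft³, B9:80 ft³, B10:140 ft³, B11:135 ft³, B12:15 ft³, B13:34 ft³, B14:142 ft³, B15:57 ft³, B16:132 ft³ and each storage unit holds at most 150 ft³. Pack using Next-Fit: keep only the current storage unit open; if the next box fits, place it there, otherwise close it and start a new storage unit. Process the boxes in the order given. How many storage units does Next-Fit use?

B1 (70 ft³) → storage unit 1 (remaining 80 ft³)
B2 (50 ft³) → storage unit 1 (remaining 30 ft³)
B3 (63 ft³) → storage unit 2 (remaining 87 ft³)
B4 (118 ft³) → storage unit 3 (remaining 32 ft³)
B5 (52 ft³) → storage unit 4 (remaining 98 ft³)
B6 (114 ft³) → storage unit 5 (remaining 36 ft³)
B7 (35 ft³) → storage unit 5 (remaining 1 ft³)
B8 (61 ft³) → storage unit 6 (remaining 89 ft³)
B9 (80 ft³) → storage unit 6 (remaining 9 ft³)
B10 (140 ft³) → storage unit 7 (remaining 10 ft³)
B11 (135 ft³) → storage unit 8 (remaining 15 ft³)
B12 (15 ft³) → storage unit 8 (remaining 0 ft³)
B13 (34 ft³) → storage unit 9 (remaining 116 ft³)
B14 (142 ft³) → storage unit 10 (remaining 8 ft³)
B15 (57 ft³) → storage unit 11 (remaining 93 ft³)
B16 (132 ft³) → storage unit 12 (remaining 18 ft³)
Final storage units: [70,50] [63] [118] [52] [114,35] [61,80] [140] [135,15] [34] [142] [57] [132].

12 storage units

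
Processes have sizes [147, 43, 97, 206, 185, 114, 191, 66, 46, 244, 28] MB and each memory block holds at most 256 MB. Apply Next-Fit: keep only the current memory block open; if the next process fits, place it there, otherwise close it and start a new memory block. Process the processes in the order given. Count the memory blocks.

9 memory blocks

Put 147 MB in memory block 1; 109 MB remain.
Put 43 MB in memory block 1; 66 MB remain.
Put 97 MB in memory block 2; 159 MB remain.
Put 206 MB in memory block 3; 50 MB remain.
Put 185 MB in memory block 4; 71 MB remain.
Put 114 MB in memory block 5; 142 MB remain.
Put 191 MB in memory block 6; 65 MB remain.
Put 66 MB in memory block 7; 190 MB remain.
Put 46 MB in memory block 7; 144 MB remain.
Put 244 MB in memory block 8; 12 MB remain.
Put 28 MB in memory block 9; 228 MB remain.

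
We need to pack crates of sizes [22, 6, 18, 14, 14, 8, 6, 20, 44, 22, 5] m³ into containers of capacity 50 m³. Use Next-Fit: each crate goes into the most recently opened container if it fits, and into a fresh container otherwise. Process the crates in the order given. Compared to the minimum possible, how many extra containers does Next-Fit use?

Next-Fit: [22,6,18] [14,14,8,6] [20] [44] [22,5] → 5 containers.
Total size 179 m³; any packing needs at least ⌈179/50⌉ = 4 containers.
An optimal packing achieves that bound: [44,6] [22,22,6] [20,18,8] [14,14,5] → 4 containers.
Excess: 5 − 4 = 1.

1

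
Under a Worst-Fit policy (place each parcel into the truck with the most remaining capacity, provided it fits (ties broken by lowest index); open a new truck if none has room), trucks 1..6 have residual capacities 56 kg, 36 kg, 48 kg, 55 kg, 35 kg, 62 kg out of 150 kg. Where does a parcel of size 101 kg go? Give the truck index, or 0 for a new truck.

0

No truck has ≥ 101 kg free, so a new truck is opened.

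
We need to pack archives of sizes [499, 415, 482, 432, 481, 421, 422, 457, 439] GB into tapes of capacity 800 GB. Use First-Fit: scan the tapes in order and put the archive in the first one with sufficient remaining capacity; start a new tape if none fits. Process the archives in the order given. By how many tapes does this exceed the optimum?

First-Fit: [499] [415] [482] [432] [481] [421] [422] [457] [439] → 9 tapes.
9 archives exceed 400 GB (half the capacity), and no two of those can share a tape, so at least 9 tapes are needed.
So 9 is already optimal.

0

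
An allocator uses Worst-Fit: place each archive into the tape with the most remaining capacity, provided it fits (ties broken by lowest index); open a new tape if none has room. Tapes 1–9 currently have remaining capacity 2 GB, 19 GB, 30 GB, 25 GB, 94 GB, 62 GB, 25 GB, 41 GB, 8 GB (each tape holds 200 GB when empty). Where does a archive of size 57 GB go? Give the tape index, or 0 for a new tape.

5

Tapes with room: tape 5 (94 GB), tape 6 (62 GB).
Most room is tape 5 with 94 GB free.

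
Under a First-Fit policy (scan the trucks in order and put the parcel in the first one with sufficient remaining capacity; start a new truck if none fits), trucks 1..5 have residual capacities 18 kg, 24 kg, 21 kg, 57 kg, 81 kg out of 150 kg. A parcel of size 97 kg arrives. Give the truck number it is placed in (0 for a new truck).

No truck has ≥ 97 kg free, so a new truck is opened.

0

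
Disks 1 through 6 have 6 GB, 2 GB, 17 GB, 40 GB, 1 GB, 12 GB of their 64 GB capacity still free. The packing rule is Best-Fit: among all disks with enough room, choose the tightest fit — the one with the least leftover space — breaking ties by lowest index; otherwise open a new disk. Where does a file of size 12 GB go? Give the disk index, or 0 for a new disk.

Disks with room: disk 3 (17 GB), disk 4 (40 GB), disk 6 (12 GB).
Tightest fit is disk 6 with 12 GB free.

6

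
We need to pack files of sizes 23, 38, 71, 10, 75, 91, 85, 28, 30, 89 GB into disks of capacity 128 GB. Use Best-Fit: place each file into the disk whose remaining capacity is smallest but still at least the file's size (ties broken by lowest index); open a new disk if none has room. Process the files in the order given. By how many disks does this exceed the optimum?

1

Best-Fit: [23,38] [71,10] [75] [91,28] [85,30] [89] → 6 disks.
Total size 540 GB; any packing needs at least ⌈540/128⌉ = 5 disks.
An optimal packing achieves that bound: [91,30] [89,38] [85,28,10] [75,23] [71] → 5 disks.
Excess: 6 − 5 = 1.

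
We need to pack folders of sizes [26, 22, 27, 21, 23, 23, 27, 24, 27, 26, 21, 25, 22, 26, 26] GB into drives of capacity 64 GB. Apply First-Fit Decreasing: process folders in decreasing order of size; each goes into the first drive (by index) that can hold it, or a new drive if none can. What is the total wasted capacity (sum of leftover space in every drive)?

82

Sorted descending: 27, 27, 27, 26, 26, 26, 26, 25, 24, 23, 23, 22, 22, 21, 21.
drive 1: place 27 GB, 37 GB left
drive 1: place 27 GB, 10 GB left
drive 2: place 27 GB, 37 GB left
drive 2: place 26 GB, 11 GB left
drive 3: place 26 GB, 38 GB left
drive 3: place 26 GB, 12 GB left
drive 4: place 26 GB, 38 GB left
drive 4: place 25 GB, 13 GB left
drive 5: place 24 GB, 40 GB left
drive 5: place 23 GB, 17 GB left
drive 6: place 23 GB, 41 GB left
drive 6: place 22 GB, 19 GB left
drive 7: place 22 GB, 42 GB left
drive 7: place 21 GB, 21 GB left
drive 7: place 21 GB, 0 GB left
7 drives × 64 GB = 448 GB; used 366 GB; unused 82 GB.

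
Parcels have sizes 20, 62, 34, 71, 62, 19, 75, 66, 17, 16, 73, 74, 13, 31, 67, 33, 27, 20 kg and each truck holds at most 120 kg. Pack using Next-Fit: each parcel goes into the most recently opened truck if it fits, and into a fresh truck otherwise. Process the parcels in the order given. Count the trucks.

9 trucks

Put 20 kg in truck 1; 100 kg remain.
Put 62 kg in truck 1; 38 kg remain.
Put 34 kg in truck 1; 4 kg remain.
Put 71 kg in truck 2; 49 kg remain.
Put 62 kg in truck 3; 58 kg remain.
Put 19 kg in truck 3; 39 kg remain.
Put 75 kg in truck 4; 45 kg remain.
Put 66 kg in truck 5; 54 kg remain.
Put 17 kg in truck 5; 37 kg remain.
Put 16 kg in truck 5; 21 kg remain.
Put 73 kg in truck 6; 47 kg remain.
Put 74 kg in truck 7; 46 kg remain.
Put 13 kg in truck 7; 33 kg remain.
Put 31 kg in truck 7; 2 kg remain.
Put 67 kg in truck 8; 53 kg remain.
Put 33 kg in truck 8; 20 kg remain.
Put 27 kg in truck 9; 93 kg remain.
Put 20 kg in truck 9; 73 kg remain.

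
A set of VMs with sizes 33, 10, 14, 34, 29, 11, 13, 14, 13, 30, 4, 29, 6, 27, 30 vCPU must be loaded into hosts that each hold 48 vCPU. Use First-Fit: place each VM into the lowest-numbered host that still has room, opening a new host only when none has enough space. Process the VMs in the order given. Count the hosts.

8

host 1: place 33 vCPU, 15 vCPU left
host 1: place 10 vCPU, 5 vCPU left
host 2: place 14 vCPU, 34 vCPU left
host 2: place 34 vCPU, 0 vCPU left
host 3: place 29 vCPU, 19 vCPU left
host 3: place 11 vCPU, 8 vCPU left
host 4: place 13 vCPU, 35 vCPU left
host 4: place 14 vCPU, 21 vCPU left
host 4: place 13 vCPU, 8 vCPU left
host 5: place 30 vCPU, 18 vCPU left
host 1: place 4 vCPU, 1 vCPU left
host 6: place 29 vCPU, 19 vCPU left
host 3: place 6 vCPU, 2 vCPU left
host 7: place 27 vCPU, 21 vCPU left
host 8: place 30 vCPU, 18 vCPU left
Final hosts: [33,10,4] [14,34] [29,11,6] [13,14,13] [30] [29] [27] [30].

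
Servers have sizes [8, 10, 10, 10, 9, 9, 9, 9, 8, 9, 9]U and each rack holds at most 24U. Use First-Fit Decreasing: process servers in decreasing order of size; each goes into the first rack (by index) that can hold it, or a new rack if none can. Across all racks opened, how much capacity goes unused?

Sorted descending: 10, 10, 10, 9, 9, 9, 9, 9, 9, 8, 8.
rack 1: place 10U, 14U left
rack 1: place 10U, 4U left
rack 2: place 10U, 14U left
rack 2: place 9U, 5U left
rack 3: place 9U, 15U left
rack 3: place 9U, 6U left
rack 4: place 9U, 15U left
rack 4: place 9U, 6U left
rack 5: place 9U, 15U left
rack 5: place 8U, 7U left
rack 6: place 8U, 16U left
6 racks × 24U = 144U; used 100U; unused 44U.

44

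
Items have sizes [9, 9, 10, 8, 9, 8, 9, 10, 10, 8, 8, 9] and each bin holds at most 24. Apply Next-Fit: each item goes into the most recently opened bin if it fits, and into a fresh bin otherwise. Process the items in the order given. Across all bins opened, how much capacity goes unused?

37

Put 9 in bin 1; 15 remain.
Put 9 in bin 1; 6 remain.
Put 10 in bin 2; 14 remain.
Put 8 in bin 2; 6 remain.
Put 9 in bin 3; 15 remain.
Put 8 in bin 3; 7 remain.
Put 9 in bin 4; 15 remain.
Put 10 in bin 4; 5 remain.
Put 10 in bin 5; 14 remain.
Put 8 in bin 5; 6 remain.
Put 8 in bin 6; 16 remain.
Put 9 in bin 6; 7 remain.
6 bins × 24 = 144; used 107; unused 37.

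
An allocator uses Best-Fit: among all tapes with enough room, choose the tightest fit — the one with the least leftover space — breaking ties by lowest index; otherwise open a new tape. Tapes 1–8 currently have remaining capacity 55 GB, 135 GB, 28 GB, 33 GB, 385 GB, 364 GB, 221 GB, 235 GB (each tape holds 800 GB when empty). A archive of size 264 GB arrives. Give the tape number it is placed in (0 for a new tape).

6

Tapes with room: tape 5 (385 GB), tape 6 (364 GB).
Tightest fit is tape 6 with 364 GB free.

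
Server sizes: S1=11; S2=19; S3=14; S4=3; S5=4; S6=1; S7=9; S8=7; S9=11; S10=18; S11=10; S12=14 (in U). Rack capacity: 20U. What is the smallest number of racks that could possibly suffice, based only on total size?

7 racks

Total size = 11 + 19 + 14 + 3 + 4 + 1 + 9 + 7 + 11 + 18 + 10 + 14 = 121U.
⌈121 / 20⌉ = 7.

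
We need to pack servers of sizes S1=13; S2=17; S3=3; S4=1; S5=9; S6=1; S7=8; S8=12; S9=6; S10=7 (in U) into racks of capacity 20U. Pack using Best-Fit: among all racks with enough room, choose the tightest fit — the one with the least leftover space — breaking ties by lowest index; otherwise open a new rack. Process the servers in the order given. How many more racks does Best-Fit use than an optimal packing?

1

Best-Fit: [13,1,1] [17,3] [9,8] [12,6] [7] → 5 racks.
Total size 77U; any packing needs at least ⌈77/20⌉ = 4 racks.
An optimal packing achieves that bound: [17,3] [13,7] [12,8] [9,6,1,1] → 4 racks.
Excess: 5 − 4 = 1.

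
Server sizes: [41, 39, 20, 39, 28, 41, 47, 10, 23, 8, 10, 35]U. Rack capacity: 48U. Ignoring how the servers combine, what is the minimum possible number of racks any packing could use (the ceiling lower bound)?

Total size = 41 + 39 + 20 + 39 + 28 + 41 + 47 + 10 + 23 + 8 + 10 + 35 = 341U.
⌈341 / 48⌉ = 8.

8 racks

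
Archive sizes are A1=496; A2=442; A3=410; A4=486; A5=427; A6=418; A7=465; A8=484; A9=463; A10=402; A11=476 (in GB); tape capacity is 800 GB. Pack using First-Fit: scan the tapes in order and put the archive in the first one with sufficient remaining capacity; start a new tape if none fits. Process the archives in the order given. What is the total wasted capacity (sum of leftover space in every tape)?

tape 1: place A1 (496 GB), 304 GB left
tape 2: place A2 (442 GB), 358 GB left
tape 3: place A3 (410 GB), 390 GB left
tape 4: place A4 (486 GB), 314 GB left
tape 5: place A5 (427 GB), 373 GB left
tape 6: place A6 (418 GB), 382 GB left
tape 7: place A7 (465 GB), 335 GB left
tape 8: place A8 (484 GB), 316 GB left
tape 9: place A9 (463 GB), 337 GB left
tape 10: place A10 (402 GB), 398 GB left
tape 11: place A11 (476 GB), 324 GB left
11 tapes × 800 GB = 8800 GB; used 4969 GB; unused 3831 GB.

3831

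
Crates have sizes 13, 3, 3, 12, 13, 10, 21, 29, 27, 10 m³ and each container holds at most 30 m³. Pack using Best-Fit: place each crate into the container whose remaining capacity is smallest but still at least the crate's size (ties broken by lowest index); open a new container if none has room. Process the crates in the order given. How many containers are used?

6

13 m³ → container 1 (remaining 17 m³)
3 m³ → container 1 (remaining 14 m³)
3 m³ → container 1 (remaining 11 m³)
12 m³ → container 2 (remaining 18 m³)
13 m³ → container 2 (remaining 5 m³)
10 m³ → container 1 (remaining 1 m³)
21 m³ → container 3 (remaining 9 m³)
29 m³ → container 4 (remaining 1 m³)
27 m³ → container 5 (remaining 3 m³)
10 m³ → container 6 (remaining 20 m³)
Final containers: [13,3,3,10] [12,13] [21] [29] [27] [10].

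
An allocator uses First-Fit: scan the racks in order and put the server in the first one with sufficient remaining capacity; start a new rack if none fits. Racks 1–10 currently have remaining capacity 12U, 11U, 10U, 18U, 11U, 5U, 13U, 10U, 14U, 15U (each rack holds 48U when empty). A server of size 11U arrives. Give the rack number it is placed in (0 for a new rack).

Racks with room: rack 1 (12U), rack 2 (11U), rack 4 (18U), rack 5 (11U), rack 7 (13U), rack 9 (14U), rack 10 (15U).
The first with room is rack 1.

1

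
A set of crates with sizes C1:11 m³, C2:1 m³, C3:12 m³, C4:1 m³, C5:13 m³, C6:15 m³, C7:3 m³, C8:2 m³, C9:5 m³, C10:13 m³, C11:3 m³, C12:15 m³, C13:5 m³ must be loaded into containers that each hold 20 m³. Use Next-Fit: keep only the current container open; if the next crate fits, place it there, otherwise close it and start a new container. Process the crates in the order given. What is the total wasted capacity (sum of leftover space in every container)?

Put C1 (11 m³) in container 1; 9 m³ remain.
Put C2 (1 m³) in container 1; 8 m³ remain.
Put C3 (12 m³) in container 2; 8 m³ remain.
Put C4 (1 m³) in container 2; 7 m³ remain.
Put C5 (13 m³) in container 3; 7 m³ remain.
Put C6 (15 m³) in container 4; 5 m³ remain.
Put C7 (3 m³) in container 4; 2 m³ remain.
Put C8 (2 m³) in container 4; 0 m³ remain.
Put C9 (5 m³) in container 5; 15 m³ remain.
Put C10 (13 m³) in container 5; 2 m³ remain.
Put C11 (3 m³) in container 6; 17 m³ remain.
Put C12 (15 m³) in container 6; 2 m³ remain.
Put C13 (5 m³) in container 7; 15 m³ remain.
7 containers × 20 m³ = 140 m³; used 99 m³; unused 41 m³.

41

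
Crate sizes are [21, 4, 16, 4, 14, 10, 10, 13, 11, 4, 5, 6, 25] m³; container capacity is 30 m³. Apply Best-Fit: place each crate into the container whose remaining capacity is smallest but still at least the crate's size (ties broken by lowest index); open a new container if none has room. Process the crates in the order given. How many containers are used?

Put 21 m³ in container 1; 9 m³ remain.
Put 4 m³ in container 1; 5 m³ remain.
Put 16 m³ in container 2; 14 m³ remain.
Put 4 m³ in container 1; 1 m³ remain.
Put 14 m³ in container 2; 0 m³ remain.
Put 10 m³ in container 3; 20 m³ remain.
Put 10 m³ in container 3; 10 m³ remain.
Put 13 m³ in container 4; 17 m³ remain.
Put 11 m³ in container 4; 6 m³ remain.
Put 4 m³ in container 4; 2 m³ remain.
Put 5 m³ in container 3; 5 m³ remain.
Put 6 m³ in container 5; 24 m³ remain.
Put 25 m³ in container 6; 5 m³ remain.
Final containers: [21,4,4] [16,14] [10,10,5] [13,11,4] [6] [25].

6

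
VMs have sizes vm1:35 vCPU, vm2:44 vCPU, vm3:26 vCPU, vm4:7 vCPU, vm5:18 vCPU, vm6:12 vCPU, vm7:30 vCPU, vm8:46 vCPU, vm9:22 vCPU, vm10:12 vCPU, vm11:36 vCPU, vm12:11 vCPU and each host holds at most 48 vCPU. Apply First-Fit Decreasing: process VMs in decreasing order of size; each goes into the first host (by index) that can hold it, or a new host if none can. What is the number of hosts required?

7 hosts

Sorted descending: 46, 44, 36, 35, 30, 26, 22, 18, 12, 12, 11, 7.
Put 46 vCPU in host 1; 2 vCPU remain.
Put 44 vCPU in host 2; 4 vCPU remain.
Put 36 vCPU in host 3; 12 vCPU remain.
Put 35 vCPU in host 4; 13 vCPU remain.
Put 30 vCPU in host 5; 18 vCPU remain.
Put 26 vCPU in host 6; 22 vCPU remain.
Put 22 vCPU in host 6; 0 vCPU remain.
Put 18 vCPU in host 5; 0 vCPU remain.
Put 12 vCPU in host 3; 0 vCPU remain.
Put 12 vCPU in host 4; 1 vCPU remain.
Put 11 vCPU in host 7; 37 vCPU remain.
Put 7 vCPU in host 7; 30 vCPU remain.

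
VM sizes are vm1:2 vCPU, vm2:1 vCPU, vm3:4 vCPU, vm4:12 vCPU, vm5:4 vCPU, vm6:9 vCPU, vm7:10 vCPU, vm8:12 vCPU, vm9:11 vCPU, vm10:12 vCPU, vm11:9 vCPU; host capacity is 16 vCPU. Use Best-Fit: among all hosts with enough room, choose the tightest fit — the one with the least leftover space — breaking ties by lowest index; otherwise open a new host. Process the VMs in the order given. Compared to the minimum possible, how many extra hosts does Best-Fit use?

0

Best-Fit: [2,1,4,9] [12,4] [10] [12] [11] [12] [9] → 7 hosts.
7 VMs exceed 8 vCPU (half the capacity), and no two of those can share a host, so at least 7 hosts are needed.
So 7 is already optimal.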